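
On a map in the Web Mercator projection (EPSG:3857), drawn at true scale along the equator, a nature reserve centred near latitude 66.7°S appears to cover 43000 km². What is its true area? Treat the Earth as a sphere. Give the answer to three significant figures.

Mercator is conformal, so the point scale is isotropic: h = k = sec φ = 1/cos φ.
Areal scale = k² = sec²φ = 1/cos²(66.7°) = 1/0.3955² = 6.392.
True area = apparent / (areal scale) = 43000 / 6.392 ≈ 6730 km².

6730 km²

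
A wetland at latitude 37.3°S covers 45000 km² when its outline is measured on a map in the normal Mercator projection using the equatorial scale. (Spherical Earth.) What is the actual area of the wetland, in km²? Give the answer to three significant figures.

28500 km²

Mercator is conformal, so the point scale is isotropic: h = k = sec φ = 1/cos φ.
Areal scale = k² = sec²φ = 1/cos²(37.3°) = 1/0.7955² = 1.580.
True area = apparent / (areal scale) = 45000 / 1.580 ≈ 28500 km².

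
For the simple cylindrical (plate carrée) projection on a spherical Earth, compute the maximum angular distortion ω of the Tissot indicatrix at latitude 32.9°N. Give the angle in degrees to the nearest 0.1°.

10.0°

For the equirectangular projection with φ₀ = 0 (plate carrée), h = 1 along meridians and k = sec φ along parallels.
At 32.9°: h = 1.000, k = 1.191; principal scales a = 1.191, b = 1.000.
sin(ω/2) = (a − b)/(a + b) = 0.1910/2.191 = 0.08718, so ω = 2 arcsin(0.08718) ≈ 10.0°.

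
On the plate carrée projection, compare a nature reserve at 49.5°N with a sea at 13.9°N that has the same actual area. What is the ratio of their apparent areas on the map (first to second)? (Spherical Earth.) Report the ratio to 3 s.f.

For the equirectangular projection with φ₀ = 0 (plate carrée), h = 1 along meridians and k = sec φ along parallels.
Areal scale at 49.5°: h·k = 1.000 × 1.540 = 1.540.
Areal scale at 13.9°: h·k = 1.000 × 1.030 = 1.030.
Ratio = 1.540/1.030 ≈ 1.49.

1.49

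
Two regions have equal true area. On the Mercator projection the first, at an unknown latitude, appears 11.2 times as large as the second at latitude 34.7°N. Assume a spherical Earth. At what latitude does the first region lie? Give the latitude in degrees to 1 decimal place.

On Mercator, (apparent₁)/(apparent₂) = sec²φ₁ / sec²φ₂ when true areas are equal.
cos²φ₂ / cos²φ₁ = 11.2  ⇒  cos φ₁ = cos 34.7° / √11.2 = 0.8221/3.347 = 0.2457.
φ₁ = arccos(0.2457) ≈ 75.8°.

75.8°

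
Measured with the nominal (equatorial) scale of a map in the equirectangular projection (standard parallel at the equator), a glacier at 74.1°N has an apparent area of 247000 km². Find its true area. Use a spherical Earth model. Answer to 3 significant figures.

67700 km²

In the plate carrée (x = Rλ, y = Rφ), meridians are true-scale (h = 1) and parallels are stretched by k = sec φ.
Areal scale = h·k = 1 × sec φ; at 74.1°, h = 1.000, k = 3.650, so h·k = 3.650.
True area = apparent / (areal scale) = 247000 / 3.650 ≈ 67700 km².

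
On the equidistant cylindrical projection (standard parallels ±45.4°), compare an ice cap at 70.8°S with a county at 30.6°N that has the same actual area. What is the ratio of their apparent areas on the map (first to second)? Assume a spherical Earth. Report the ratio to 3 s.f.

2.62

With standard parallel φ₀ = 45.4°, the equirectangular projection gives x = Rλ cos φ₀, y = Rφ, so h = 1 and k = cos 45.4° / cos φ.
Areal scale at 70.8°: h·k = 1.000 × 2.135 = 2.135.
Areal scale at 30.6°: h·k = 1.000 × 0.8158 = 0.8158.
Ratio = 2.135/0.8158 ≈ 2.62.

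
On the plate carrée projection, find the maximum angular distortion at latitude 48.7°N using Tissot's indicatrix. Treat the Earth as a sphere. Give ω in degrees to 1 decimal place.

23.6°

For the equirectangular projection with φ₀ = 0 (plate carrée), h = 1 along meridians and k = sec φ along parallels.
At 48.7°: h = 1.000, k = 1.515; principal scales a = 1.515, b = 1.000.
sin(ω/2) = (a − b)/(a + b) = 0.5151/2.515 = 0.2048, so ω = 2 arcsin(0.2048) ≈ 23.6°.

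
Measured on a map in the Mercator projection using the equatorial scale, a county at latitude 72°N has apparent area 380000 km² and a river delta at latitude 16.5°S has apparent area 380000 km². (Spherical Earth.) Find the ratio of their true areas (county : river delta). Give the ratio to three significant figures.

0.104

Since Mercator area scale is 1/cos²φ, the true area equals the apparent area multiplied by cos²φ.
True area of county: 380000 × cos²(72°) = 380000 × 0.09549 = 36290 km².
True area of river delta: 380000 × cos²(16.5°) = 380000 × 0.9193 = 349300 km².
Ratio = 36290 / 349300 ≈ 0.104.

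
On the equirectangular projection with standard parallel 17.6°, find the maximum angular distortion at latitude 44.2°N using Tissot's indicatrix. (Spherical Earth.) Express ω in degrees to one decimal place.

In the equirectangular projection with standard parallel φ₀ = 17.6° (x = Rλ cos φ₀, y = Rφ), meridians are true-scale (h = 1) and the parallel scale is k = cos φ₀ / cos φ.
At 44.2°: h = 1.000, k = 1.330; principal scales a = 1.330, b = 1.000.
sin(ω/2) = (a − b)/(a + b) = 0.3296/2.330 = 0.1415, so ω = 2 arcsin(0.1415) ≈ 16.3°.

16.3°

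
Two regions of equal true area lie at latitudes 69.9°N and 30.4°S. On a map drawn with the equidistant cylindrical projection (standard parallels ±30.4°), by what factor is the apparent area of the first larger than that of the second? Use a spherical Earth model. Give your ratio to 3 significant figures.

2.51

The equidistant cylindrical projection with φ₀ = 30.4° has h = 1 (meridians true) and k = cos φ₀ / cos φ along parallels.
Areal scale at 69.9°: h·k = 1.000 × 2.510 = 2.510.
Areal scale at 30.4°: h·k = 1.000 × 1.000 = 1.000.
Ratio = 2.510/1.000 ≈ 2.51.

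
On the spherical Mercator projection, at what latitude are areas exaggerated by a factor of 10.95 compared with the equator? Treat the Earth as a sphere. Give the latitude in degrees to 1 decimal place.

72.4°

Mercator areal scale is sec²φ.
sec²φ = 10.95  ⇒  cos²φ = 0.09132  ⇒  cos φ = 0.3022.
φ = arccos(0.3022) ≈ 72.4°.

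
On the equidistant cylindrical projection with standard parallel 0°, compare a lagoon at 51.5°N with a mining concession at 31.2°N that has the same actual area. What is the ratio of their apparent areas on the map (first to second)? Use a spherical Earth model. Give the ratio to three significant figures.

1.37

In the plate carrée (x = Rλ, y = Rφ), meridians are true-scale (h = 1) and parallels are stretched by k = sec φ.
Areal scale at 51.5°: h·k = 1.000 × 1.606 = 1.606.
Areal scale at 31.2°: h·k = 1.000 × 1.169 = 1.169.
Ratio = 1.606/1.169 ≈ 1.37.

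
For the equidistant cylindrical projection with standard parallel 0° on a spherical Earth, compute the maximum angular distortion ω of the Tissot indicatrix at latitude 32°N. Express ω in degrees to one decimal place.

9.4°

For the equirectangular projection with φ₀ = 0 (plate carrée), h = 1 along meridians and k = sec φ along parallels.
At 32°: h = 1.000, k = 1.179; principal scales a = 1.179, b = 1.000.
sin(ω/2) = (a − b)/(a + b) = 0.1792/2.179 = 0.08222, so ω = 2 arcsin(0.08222) ≈ 9.4°.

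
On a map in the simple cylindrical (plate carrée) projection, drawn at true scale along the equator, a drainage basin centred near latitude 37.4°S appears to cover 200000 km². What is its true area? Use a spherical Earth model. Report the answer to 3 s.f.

159000 km²

In the plate carrée (x = Rλ, y = Rφ), meridians are true-scale (h = 1) and parallels are stretched by k = sec φ.
Areal scale = h·k = 1 × sec φ; at 37.4°, h = 1.000, k = 1.259, so h·k = 1.259.
True area = apparent / (areal scale) = 200000 / 1.259 ≈ 159000 km².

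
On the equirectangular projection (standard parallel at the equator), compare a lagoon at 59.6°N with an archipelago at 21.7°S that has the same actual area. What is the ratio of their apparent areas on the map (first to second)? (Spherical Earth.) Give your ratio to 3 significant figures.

Plate carrée maps x = Rλ, y = Rφ. The meridian scale is h = 1 and the parallel scale is k = 1/cos φ = sec φ.
Areal scale at 59.6°: h·k = 1.000 × 1.976 = 1.976.
Areal scale at 21.7°: h·k = 1.000 × 1.076 = 1.076.
Ratio = 1.976/1.076 ≈ 1.84.

1.84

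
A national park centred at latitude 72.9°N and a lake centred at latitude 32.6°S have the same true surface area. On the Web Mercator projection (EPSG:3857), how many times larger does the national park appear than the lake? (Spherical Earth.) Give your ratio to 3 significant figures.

Mercator areal scale is sec²φ.
At 72.9°: sec²(72.9°) = 1/0.2940² = 11.57.
At 32.6°: sec²(32.6°) = 1/0.8425² = 1.409.
Ratio = 11.57/1.409 = cos²(32.6°)/cos²(72.9°) ≈ 8.21.

8.21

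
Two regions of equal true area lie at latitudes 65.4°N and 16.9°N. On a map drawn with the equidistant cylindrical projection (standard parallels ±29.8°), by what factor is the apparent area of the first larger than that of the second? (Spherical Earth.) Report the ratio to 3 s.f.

With standard parallel φ₀ = 29.8°, the equirectangular projection gives x = Rλ cos φ₀, y = Rφ, so h = 1 and k = cos 29.8° / cos φ.
Areal scale at 65.4°: h·k = 1.000 × 2.085 = 2.085.
Areal scale at 16.9°: h·k = 1.000 × 0.9069 = 0.9069.
Ratio = 2.085/0.9069 ≈ 2.30.

2.30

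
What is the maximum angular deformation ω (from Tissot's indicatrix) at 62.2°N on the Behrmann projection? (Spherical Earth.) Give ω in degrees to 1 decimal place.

66.8°

Behrmann is a cylindrical equal-area projection with standard parallels at ±30°. Cylindrical equal-area (φ₀ = 30°): h = cos φ / cos 30° along meridians, k = cos 30° / cos φ along parallels; h·k = 1.
At 62.2°: h = 0.5385, k = 1.857; principal scales a = 1.857, b = 0.5385.
sin(ω/2) = (a − b)/(a + b) = 1.318/2.395 = 0.5504, so ω = 2 arcsin(0.5504) ≈ 66.8°.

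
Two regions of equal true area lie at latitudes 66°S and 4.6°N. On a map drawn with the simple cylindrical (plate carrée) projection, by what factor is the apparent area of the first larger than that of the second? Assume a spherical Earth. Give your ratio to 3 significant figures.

2.45

In the plate carrée (x = Rλ, y = Rφ), meridians are true-scale (h = 1) and parallels are stretched by k = sec φ.
Areal scale at 66°: h·k = 1.000 × 2.459 = 2.459.
Areal scale at 4.6°: h·k = 1.000 × 1.003 = 1.003.
Ratio = 2.459/1.003 ≈ 2.45.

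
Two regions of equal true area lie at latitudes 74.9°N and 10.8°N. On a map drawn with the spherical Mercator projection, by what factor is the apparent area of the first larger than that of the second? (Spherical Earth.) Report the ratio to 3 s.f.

On Mercator, area is exaggerated by sec²φ = 1/cos²φ.
At 74.9°: sec²(74.9°) = 1/0.2605² = 14.74.
At 10.8°: sec²(10.8°) = 1/0.9823² = 1.036.
Ratio = 14.74/1.036 = cos²(10.8°)/cos²(74.9°) ≈ 14.2.

14.2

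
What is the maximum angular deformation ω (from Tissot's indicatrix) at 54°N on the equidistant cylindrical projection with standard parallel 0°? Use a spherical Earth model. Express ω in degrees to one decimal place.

Plate carrée maps x = Rλ, y = Rφ. The meridian scale is h = 1 and the parallel scale is k = 1/cos φ = sec φ.
At 54°: h = 1.000, k = 1.701; principal scales a = 1.701, b = 1.000.
sin(ω/2) = (a − b)/(a + b) = 0.7013/2.701 = 0.2596, so ω = 2 arcsin(0.2596) ≈ 30.1°.

30.1°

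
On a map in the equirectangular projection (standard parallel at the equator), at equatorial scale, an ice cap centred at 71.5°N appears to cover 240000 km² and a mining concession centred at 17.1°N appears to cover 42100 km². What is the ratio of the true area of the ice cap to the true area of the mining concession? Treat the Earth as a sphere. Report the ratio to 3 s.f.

1.89

Plate carrée has h = 1 and k = sec φ, giving areal scale sec φ; true area = (apparent area) · cos φ.
True area of ice cap: 240000 × cos(71.5°) = 240000 × 0.3173 = 76150 km².
True area of mining concession: 42100 × cos(17.1°) = 42100 × 0.9558 = 40240 km².
Ratio = 76150 / 40240 ≈ 1.89.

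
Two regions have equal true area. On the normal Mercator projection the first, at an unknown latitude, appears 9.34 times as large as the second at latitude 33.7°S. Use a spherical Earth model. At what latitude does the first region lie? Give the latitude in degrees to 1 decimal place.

74.2°

Mercator areal scale is sec²φ, so apparent-area ratio = sec²φ₁ / sec²φ₂ = cos²φ₂ / cos²φ₁.
cos²φ₂ / cos²φ₁ = 9.34  ⇒  cos φ₁ = cos 33.7° / √9.34 = 0.8320/3.056 = 0.2722.
φ₁ = arccos(0.2722) ≈ 74.2°.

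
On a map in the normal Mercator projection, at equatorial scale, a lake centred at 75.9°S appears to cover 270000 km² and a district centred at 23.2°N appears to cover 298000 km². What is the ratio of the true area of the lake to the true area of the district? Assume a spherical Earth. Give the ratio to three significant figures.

On Mercator the areal scale is sec²φ, so true area = apparent × cos²φ.
True area of lake: 270000 × cos²(75.9°) = 270000 × 0.05935 = 16020 km².
True area of district: 298000 × cos²(23.2°) = 298000 × 0.8448 = 251800 km².
Ratio = 16020 / 251800 ≈ 0.0636.

0.0636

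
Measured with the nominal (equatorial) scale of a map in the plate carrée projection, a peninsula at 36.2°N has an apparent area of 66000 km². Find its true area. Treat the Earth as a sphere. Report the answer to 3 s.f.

In the plate carrée (x = Rλ, y = Rφ), meridians are true-scale (h = 1) and parallels are stretched by k = sec φ.
Areal scale = h·k = 1 × sec φ; at 36.2°, h = 1.000, k = 1.239, so h·k = 1.239.
True area = apparent / (areal scale) = 66000 / 1.239 ≈ 53300 km².

53300 km²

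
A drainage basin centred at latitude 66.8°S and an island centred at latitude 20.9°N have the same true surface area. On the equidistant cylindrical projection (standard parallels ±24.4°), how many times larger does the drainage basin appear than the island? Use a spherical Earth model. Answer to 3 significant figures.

2.37

With standard parallel φ₀ = 24.4°, the equirectangular projection gives x = Rλ cos φ₀, y = Rφ, so h = 1 and k = cos 24.4° / cos φ.
Areal scale at 66.8°: h·k = 1.000 × 2.312 = 2.312.
Areal scale at 20.9°: h·k = 1.000 × 0.9748 = 0.9748.
Ratio = 2.312/0.9748 ≈ 2.37.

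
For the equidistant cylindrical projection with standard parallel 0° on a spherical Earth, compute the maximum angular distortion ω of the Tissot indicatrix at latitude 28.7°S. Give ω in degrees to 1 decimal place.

For the equirectangular projection with φ₀ = 0 (plate carrée), h = 1 along meridians and k = sec φ along parallels.
At 28.7°: h = 1.000, k = 1.140; principal scales a = 1.140, b = 1.000.
sin(ω/2) = (a − b)/(a + b) = 0.1401/2.140 = 0.06545, so ω = 2 arcsin(0.06545) ≈ 7.5°.

7.5°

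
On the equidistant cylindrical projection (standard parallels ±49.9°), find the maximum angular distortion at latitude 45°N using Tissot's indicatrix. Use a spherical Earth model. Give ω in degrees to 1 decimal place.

5.3°

In the equirectangular projection with standard parallel φ₀ = 49.9° (x = Rλ cos φ₀, y = Rφ), meridians are true-scale (h = 1) and the parallel scale is k = cos φ₀ / cos φ.
At 45°: h = 1.000, k = 0.9109; principal scales a = 1.000, b = 0.9109.
sin(ω/2) = (a − b)/(a + b) = 0.08907/1.911 = 0.04661, so ω = 2 arcsin(0.04661) ≈ 5.3°.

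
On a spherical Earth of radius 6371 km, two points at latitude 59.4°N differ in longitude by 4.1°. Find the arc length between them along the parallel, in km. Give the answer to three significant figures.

Arc length along a parallel = R cos φ · Δλ (with Δλ in radians).
= 6371 × cos 59.4° × (4.1° × π/180) = 6371 × 0.5090 × 0.07156 ≈ 232 km.

232 km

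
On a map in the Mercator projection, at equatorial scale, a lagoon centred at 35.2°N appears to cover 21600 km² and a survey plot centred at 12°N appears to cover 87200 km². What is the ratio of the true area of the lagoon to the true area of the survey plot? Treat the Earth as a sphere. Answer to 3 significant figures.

0.173

Since Mercator area scale is 1/cos²φ, the true area equals the apparent area multiplied by cos²φ.
True area of lagoon: 21600 × cos²(35.2°) = 21600 × 0.6677 = 14420 km².
True area of survey plot: 87200 × cos²(12°) = 87200 × 0.9568 = 83430 km².
Ratio = 14420 / 83430 ≈ 0.173.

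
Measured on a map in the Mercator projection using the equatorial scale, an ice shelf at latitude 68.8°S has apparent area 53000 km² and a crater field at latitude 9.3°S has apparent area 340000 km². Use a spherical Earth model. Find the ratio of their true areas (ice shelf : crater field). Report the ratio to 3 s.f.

Mercator's areal exaggeration is sec²φ; hence true area = (apparent area) · cos²φ.
True area of ice shelf: 53000 × cos²(68.8°) = 53000 × 0.1308 = 6931 km².
True area of crater field: 340000 × cos²(9.3°) = 340000 × 0.9739 = 331100 km².
Ratio = 6931 / 331100 ≈ 0.0209.

0.0209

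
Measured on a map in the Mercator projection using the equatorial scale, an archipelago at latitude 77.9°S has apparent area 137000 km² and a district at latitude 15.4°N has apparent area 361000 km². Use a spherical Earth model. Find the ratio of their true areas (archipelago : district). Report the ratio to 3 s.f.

Mercator's areal exaggeration is sec²φ; hence true area = (apparent area) · cos²φ.
True area of archipelago: 137000 × cos²(77.9°) = 137000 × 0.04394 = 6020 km².
True area of district: 361000 × cos²(15.4°) = 361000 × 0.9295 = 335500 km².
Ratio = 6020 / 335500 ≈ 0.0179.

0.0179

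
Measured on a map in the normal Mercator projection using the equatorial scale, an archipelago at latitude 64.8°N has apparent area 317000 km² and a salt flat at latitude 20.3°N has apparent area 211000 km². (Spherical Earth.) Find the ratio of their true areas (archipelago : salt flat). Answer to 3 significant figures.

Since Mercator area scale is 1/cos²φ, the true area equals the apparent area multiplied by cos²φ.
True area of archipelago: 317000 × cos²(64.8°) = 317000 × 0.1813 = 57470 km².
True area of salt flat: 211000 × cos²(20.3°) = 211000 × 0.8796 = 185600 km².
Ratio = 57470 / 185600 ≈ 0.310.

0.310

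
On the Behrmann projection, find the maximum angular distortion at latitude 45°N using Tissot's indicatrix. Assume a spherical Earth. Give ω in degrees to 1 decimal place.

23.1°

The Behrmann projection is cylindrical equal-area with φ₀ = 30°. For cylindrical equal-area with standard parallel φ₀, h = cos φ / cos φ₀ and k = cos φ₀ / cos φ, so h·k = 1.
At 45°: h = 0.8165, k = 1.225; principal scales a = 1.225, b = 0.8165.
sin(ω/2) = (a − b)/(a + b) = 0.4082/2.041 = 0.2000, so ω = 2 arcsin(0.2000) ≈ 23.1°.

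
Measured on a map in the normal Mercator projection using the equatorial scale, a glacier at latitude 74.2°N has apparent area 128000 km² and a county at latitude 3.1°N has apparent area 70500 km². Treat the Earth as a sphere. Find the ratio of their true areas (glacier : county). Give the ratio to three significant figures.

0.135

On Mercator the areal scale is sec²φ, so true area = apparent × cos²φ.
True area of glacier: 128000 × cos²(74.2°) = 128000 × 0.07414 = 9489 km².
True area of county: 70500 × cos²(3.1°) = 70500 × 0.9971 = 70290 km².
Ratio = 9489 / 70290 ≈ 0.135.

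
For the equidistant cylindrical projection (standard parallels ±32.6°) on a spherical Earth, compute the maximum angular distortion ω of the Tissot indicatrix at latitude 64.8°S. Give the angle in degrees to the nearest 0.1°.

38.4°

With standard parallel φ₀ = 32.6°, the equirectangular projection gives x = Rλ cos φ₀, y = Rφ, so h = 1 and k = cos 32.6° / cos φ.
At 64.8°: h = 1.000, k = 1.979; principal scales a = 1.979, b = 1.000.
sin(ω/2) = (a − b)/(a + b) = 0.9786/2.979 = 0.3285, so ω = 2 arcsin(0.3285) ≈ 38.4°.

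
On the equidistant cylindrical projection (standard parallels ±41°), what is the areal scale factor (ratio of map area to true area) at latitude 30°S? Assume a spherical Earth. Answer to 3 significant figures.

In the equirectangular projection with standard parallel φ₀ = 41° (x = Rλ cos φ₀, y = Rφ), meridians are true-scale (h = 1) and the parallel scale is k = cos φ₀ / cos φ.
Areal scale = h·k = 1 × cos φ₀ / cos φ; at 30°, h = 1.000, k = 0.8715, so h·k = 0.8715.

0.871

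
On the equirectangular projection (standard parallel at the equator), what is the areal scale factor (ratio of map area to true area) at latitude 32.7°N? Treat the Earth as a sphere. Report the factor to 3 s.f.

Plate carrée maps x = Rλ, y = Rφ. The meridian scale is h = 1 and the parallel scale is k = 1/cos φ = sec φ.
Areal scale = h·k = 1 × sec φ; at 32.7°, h = 1.000, k = 1.188, so h·k = 1.188.

1.19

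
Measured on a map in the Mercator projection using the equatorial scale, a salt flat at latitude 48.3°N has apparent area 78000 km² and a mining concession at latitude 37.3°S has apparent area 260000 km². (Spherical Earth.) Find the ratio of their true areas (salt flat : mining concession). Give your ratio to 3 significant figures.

0.210

Mercator's areal exaggeration is sec²φ; hence true area = (apparent area) · cos²φ.
True area of salt flat: 78000 × cos²(48.3°) = 78000 × 0.4425 = 34520 km².
True area of mining concession: 260000 × cos²(37.3°) = 260000 × 0.6328 = 164500 km².
Ratio = 34520 / 164500 ≈ 0.210.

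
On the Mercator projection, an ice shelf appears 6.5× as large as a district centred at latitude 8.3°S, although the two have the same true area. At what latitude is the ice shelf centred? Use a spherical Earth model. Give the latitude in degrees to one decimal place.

67.2°

Mercator areal scale is sec²φ, so apparent-area ratio = sec²φ₁ / sec²φ₂ = cos²φ₂ / cos²φ₁.
cos²φ₂ / cos²φ₁ = 6.5  ⇒  cos φ₁ = cos 8.3° / √6.5 = 0.9895/2.550 = 0.3881.
φ₁ = arccos(0.3881) ≈ 67.2°.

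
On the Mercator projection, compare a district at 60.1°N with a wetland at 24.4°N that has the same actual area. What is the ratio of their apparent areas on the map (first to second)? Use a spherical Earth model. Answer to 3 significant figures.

3.34

Mercator is conformal with k = sec φ, so areal scale = k² = sec²φ.
At 60.1°: sec²(60.1°) = 1/0.4985² = 4.024.
At 24.4°: sec²(24.4°) = 1/0.9107² = 1.206.
Ratio = 4.024/1.206 = cos²(24.4°)/cos²(60.1°) ≈ 3.34.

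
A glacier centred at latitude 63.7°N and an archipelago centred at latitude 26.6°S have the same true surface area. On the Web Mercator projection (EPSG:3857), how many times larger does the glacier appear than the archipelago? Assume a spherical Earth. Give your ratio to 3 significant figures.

Mercator is conformal with k = sec φ, so areal scale = k² = sec²φ.
At 63.7°: sec²(63.7°) = 1/0.4431² = 5.094.
At 26.6°: sec²(26.6°) = 1/0.8942² = 1.251.
Ratio = 5.094/1.251 = cos²(26.6°)/cos²(63.7°) ≈ 4.07.

4.07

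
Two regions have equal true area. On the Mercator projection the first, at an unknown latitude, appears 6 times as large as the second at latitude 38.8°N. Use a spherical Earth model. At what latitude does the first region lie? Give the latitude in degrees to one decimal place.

71.4°

On Mercator, (apparent₁)/(apparent₂) = sec²φ₁ / sec²φ₂ when true areas are equal.
cos²φ₂ / cos²φ₁ = 6  ⇒  cos φ₁ = cos 38.8° / √6 = 0.7793/2.449 = 0.3182.
φ₁ = arccos(0.3182) ≈ 71.4°.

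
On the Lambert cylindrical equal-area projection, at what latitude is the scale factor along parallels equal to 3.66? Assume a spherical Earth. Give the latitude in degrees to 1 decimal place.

The Lambert cylindrical equal-area projection is the cylindrical equal-area projection with its standard parallel at the equator (φ₀ = 0). For cylindrical equal-area with standard parallel φ₀, h = cos φ / cos φ₀ and k = cos φ₀ / cos φ, so h·k = 1.
k = cos φ₀ / cos φ = 3.66  ⇒  cos φ = cos 0° / 3.66 = 0.2732.
φ = arccos(0.2732) ≈ 74.1°.

74.1°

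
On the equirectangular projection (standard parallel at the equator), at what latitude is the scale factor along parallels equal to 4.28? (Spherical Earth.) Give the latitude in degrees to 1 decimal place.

Plate carrée: h = 1, k = sec φ along parallels.
sec φ = 4.28  ⇒  cos φ = 0.2336  ⇒  φ ≈ 76.5°.

76.5°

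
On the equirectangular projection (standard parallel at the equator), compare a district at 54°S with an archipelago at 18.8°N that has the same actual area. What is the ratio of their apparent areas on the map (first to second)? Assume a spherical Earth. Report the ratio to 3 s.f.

In the plate carrée (x = Rλ, y = Rφ), meridians are true-scale (h = 1) and parallels are stretched by k = sec φ.
Areal scale at 54°: h·k = 1.000 × 1.701 = 1.701.
Areal scale at 18.8°: h·k = 1.000 × 1.056 = 1.056.
Ratio = 1.701/1.056 ≈ 1.61.

1.61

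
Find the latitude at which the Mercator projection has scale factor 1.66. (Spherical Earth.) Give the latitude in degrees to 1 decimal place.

Mercator scale is k = sec φ = 1/cos φ.
1/cos φ = 1.66  ⇒  cos φ = 0.6024  ⇒  φ = arccos(0.6024) ≈ 53.0°.

53.0°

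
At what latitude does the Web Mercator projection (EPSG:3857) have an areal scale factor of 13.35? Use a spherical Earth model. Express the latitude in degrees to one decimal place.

Mercator areal scale is sec²φ.
sec²φ = 13.35  ⇒  cos²φ = 0.07491  ⇒  cos φ = 0.2737.
φ = arccos(0.2737) ≈ 74.1°.

74.1°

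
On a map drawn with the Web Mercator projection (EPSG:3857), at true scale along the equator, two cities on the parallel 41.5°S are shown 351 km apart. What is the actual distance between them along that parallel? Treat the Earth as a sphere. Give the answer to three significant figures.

263 km

Mercator is conformal, so the point scale is isotropic: h = k = sec φ = 1/cos φ.
Along the parallel at 41.5°, map distances are exaggerated by k = sec 41.5° = 1.335.
True distance = 351 / 1.335 = 351 × cos 41.5° ≈ 263 km.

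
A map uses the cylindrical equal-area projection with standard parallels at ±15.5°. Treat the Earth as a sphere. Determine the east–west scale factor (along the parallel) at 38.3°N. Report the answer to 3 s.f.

Cylindrical equal-area (φ₀ = 15.5°): h = cos φ / cos 15.5° along meridians, k = cos 15.5° / cos φ along parallels; h·k = 1.
k = cos 15.5° / cos 38.3° = 0.9636/0.7848 = 1.228.

1.23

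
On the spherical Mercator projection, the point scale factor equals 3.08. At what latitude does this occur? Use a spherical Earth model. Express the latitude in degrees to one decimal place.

71.1°

Mercator scale is k = sec φ = 1/cos φ.
1/cos φ = 3.08  ⇒  cos φ = 0.3247  ⇒  φ = arccos(0.3247) ≈ 71.1°.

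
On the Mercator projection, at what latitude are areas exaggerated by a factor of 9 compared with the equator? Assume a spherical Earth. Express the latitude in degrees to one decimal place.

Mercator areal scale is sec²φ.
sec²φ = 9  ⇒  cos²φ = 0.1111  ⇒  cos φ = 0.3333.
φ = arccos(0.3333) ≈ 70.5°.

70.5°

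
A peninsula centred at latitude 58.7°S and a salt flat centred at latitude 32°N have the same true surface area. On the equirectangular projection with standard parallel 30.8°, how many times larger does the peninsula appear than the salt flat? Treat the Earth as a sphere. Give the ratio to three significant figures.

1.63

With standard parallel φ₀ = 30.8°, the equirectangular projection gives x = Rλ cos φ₀, y = Rφ, so h = 1 and k = cos 30.8° / cos φ.
Areal scale at 58.7°: h·k = 1.000 × 1.653 = 1.653.
Areal scale at 32°: h·k = 1.000 × 1.013 = 1.013.
Ratio = 1.653/1.013 ≈ 1.63.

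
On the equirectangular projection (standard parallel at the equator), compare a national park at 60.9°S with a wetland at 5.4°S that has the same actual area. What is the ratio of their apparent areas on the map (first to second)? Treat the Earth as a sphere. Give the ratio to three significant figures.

2.05

In the plate carrée (x = Rλ, y = Rφ), meridians are true-scale (h = 1) and parallels are stretched by k = sec φ.
Areal scale at 60.9°: h·k = 1.000 × 2.056 = 2.056.
Areal scale at 5.4°: h·k = 1.000 × 1.004 = 1.004.
Ratio = 2.056/1.004 ≈ 2.05.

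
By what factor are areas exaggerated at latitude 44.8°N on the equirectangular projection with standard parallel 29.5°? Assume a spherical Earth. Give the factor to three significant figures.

The equidistant cylindrical projection with φ₀ = 29.5° has h = 1 (meridians true) and k = cos φ₀ / cos φ along parallels.
Areal scale = h·k = 1 × cos φ₀ / cos φ; at 44.8°, h = 1.000, k = 1.227, so h·k = 1.227.

1.23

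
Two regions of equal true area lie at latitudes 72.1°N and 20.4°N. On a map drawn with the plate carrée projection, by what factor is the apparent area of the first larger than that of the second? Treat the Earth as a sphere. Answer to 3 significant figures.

For the equirectangular projection with φ₀ = 0 (plate carrée), h = 1 along meridians and k = sec φ along parallels.
Areal scale at 72.1°: h·k = 1.000 × 3.254 = 3.254.
Areal scale at 20.4°: h·k = 1.000 × 1.067 = 1.067.
Ratio = 3.254/1.067 ≈ 3.05.

3.05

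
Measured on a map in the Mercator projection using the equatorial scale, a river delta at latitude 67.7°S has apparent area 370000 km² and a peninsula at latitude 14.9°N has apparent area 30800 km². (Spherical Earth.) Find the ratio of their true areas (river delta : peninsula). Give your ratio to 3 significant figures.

Since Mercator area scale is 1/cos²φ, the true area equals the apparent area multiplied by cos²φ.
True area of river delta: 370000 × cos²(67.7°) = 370000 × 0.1440 = 53280 km².
True area of peninsula: 30800 × cos²(14.9°) = 30800 × 0.9339 = 28760 km².
Ratio = 53280 / 28760 ≈ 1.85.

1.85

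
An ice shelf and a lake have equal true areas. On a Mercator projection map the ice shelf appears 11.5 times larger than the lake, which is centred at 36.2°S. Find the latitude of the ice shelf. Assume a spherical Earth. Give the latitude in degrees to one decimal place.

For equal true areas on Mercator, apparent areas scale as sec²φ, so the ratio is cos²φ₂ / cos²φ₁.
cos²φ₂ / cos²φ₁ = 11.5  ⇒  cos φ₁ = cos 36.2° / √11.5 = 0.8070/3.391 = 0.2380.
φ₁ = arccos(0.2380) ≈ 76.2°.

76.2°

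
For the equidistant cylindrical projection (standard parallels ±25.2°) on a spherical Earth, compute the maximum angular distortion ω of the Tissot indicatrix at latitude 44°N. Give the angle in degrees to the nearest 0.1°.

In the equirectangular projection with standard parallel φ₀ = 25.2° (x = Rλ cos φ₀, y = Rφ), meridians are true-scale (h = 1) and the parallel scale is k = cos φ₀ / cos φ.
At 44°: h = 1.000, k = 1.258; principal scales a = 1.258, b = 1.000.
sin(ω/2) = (a − b)/(a + b) = 0.2579/2.258 = 0.1142, so ω = 2 arcsin(0.1142) ≈ 13.1°.

13.1°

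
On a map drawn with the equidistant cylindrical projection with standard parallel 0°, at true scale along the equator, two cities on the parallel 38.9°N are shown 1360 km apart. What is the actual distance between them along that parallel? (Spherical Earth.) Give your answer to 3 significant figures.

Plate carrée maps x = Rλ, y = Rφ. The meridian scale is h = 1 and the parallel scale is k = 1/cos φ = sec φ.
Along the parallel at 38.9°, map distances are exaggerated by k = sec 38.9° = 1.285.
True distance = 1360 / 1.285 = 1360 × cos 38.9° ≈ 1060 km.

1060 km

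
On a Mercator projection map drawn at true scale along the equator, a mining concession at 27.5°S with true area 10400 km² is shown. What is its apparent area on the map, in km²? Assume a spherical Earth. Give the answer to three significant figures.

For Mercator, h = k = sec φ (a conformal cylindrical projection has a single point scale, 1/cos φ).
Areal scale = k² = sec²φ = 1/cos²(27.5°) = 1/0.8870² = 1.271.
Apparent area = 10400 × 1.271 ≈ 13200 km².

13200 km²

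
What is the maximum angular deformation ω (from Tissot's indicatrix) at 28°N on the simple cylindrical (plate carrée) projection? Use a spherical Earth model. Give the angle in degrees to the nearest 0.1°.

7.1°

Plate carrée maps x = Rλ, y = Rφ. The meridian scale is h = 1 and the parallel scale is k = 1/cos φ = sec φ.
At 28°: h = 1.000, k = 1.133; principal scales a = 1.133, b = 1.000.
sin(ω/2) = (a − b)/(a + b) = 0.1326/2.133 = 0.06216, so ω = 2 arcsin(0.06216) ≈ 7.1°.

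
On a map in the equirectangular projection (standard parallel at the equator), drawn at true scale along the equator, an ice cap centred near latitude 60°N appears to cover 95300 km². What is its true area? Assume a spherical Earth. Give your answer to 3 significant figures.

47700 km²

In the plate carrée (x = Rλ, y = Rφ), meridians are true-scale (h = 1) and parallels are stretched by k = sec φ.
Areal scale = h·k = 1 × sec φ; at 60°, h = 1.000, k = 2.000, so h·k = 2.000.
True area = apparent / (areal scale) = 95300 / 2.000 ≈ 47700 km².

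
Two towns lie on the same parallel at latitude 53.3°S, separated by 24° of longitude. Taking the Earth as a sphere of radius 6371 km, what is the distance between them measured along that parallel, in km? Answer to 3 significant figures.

Arc length along a parallel = R cos φ · Δλ (with Δλ in radians).
= 6371 × cos 53.3° × (24° × π/180) = 6371 × 0.5976 × 0.4189 ≈ 1590 km.

1590 km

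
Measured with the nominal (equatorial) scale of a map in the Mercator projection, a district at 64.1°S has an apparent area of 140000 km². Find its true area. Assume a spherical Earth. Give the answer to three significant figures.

Mercator is conformal, so the point scale is isotropic: h = k = sec φ = 1/cos φ.
Areal scale = k² = sec²φ = 1/cos²(64.1°) = 1/0.4368² = 5.241.
True area = apparent / (areal scale) = 140000 / 5.241 ≈ 26700 km².

26700 km²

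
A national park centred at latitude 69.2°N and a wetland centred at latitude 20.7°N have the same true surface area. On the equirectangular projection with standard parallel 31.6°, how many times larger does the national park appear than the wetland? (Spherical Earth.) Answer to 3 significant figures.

With standard parallel φ₀ = 31.6°, the equirectangular projection gives x = Rλ cos φ₀, y = Rφ, so h = 1 and k = cos 31.6° / cos φ.
Areal scale at 69.2°: h·k = 1.000 × 2.399 = 2.399.
Areal scale at 20.7°: h·k = 1.000 × 0.9105 = 0.9105.
Ratio = 2.399/0.9105 ≈ 2.63.

2.63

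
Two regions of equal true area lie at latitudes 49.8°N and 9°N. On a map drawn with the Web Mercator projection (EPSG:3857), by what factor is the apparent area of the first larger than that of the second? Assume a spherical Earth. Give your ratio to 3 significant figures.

2.34

Mercator is conformal with k = sec φ, so areal scale = k² = sec²φ.
At 49.8°: sec²(49.8°) = 1/0.6455² = 2.400.
At 9°: sec²(9°) = 1/0.9877² = 1.025.
Ratio = 2.400/1.025 = cos²(9°)/cos²(49.8°) ≈ 2.34.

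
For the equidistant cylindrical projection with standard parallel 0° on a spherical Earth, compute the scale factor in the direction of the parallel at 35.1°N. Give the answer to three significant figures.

In the plate carrée (x = Rλ, y = Rφ), meridians are true-scale (h = 1) and parallels are stretched by k = sec φ.
k = 1/cos 35.1° = 1/0.8181 = 1.222.

1.22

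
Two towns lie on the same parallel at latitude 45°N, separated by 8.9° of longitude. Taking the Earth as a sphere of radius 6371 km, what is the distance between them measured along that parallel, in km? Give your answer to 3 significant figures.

Arc length along a parallel = R cos φ · Δλ (with Δλ in radians).
= 6371 × cos 45° × (8.9° × π/180) = 6371 × 0.7071 × 0.1553 ≈ 700 km.

700 km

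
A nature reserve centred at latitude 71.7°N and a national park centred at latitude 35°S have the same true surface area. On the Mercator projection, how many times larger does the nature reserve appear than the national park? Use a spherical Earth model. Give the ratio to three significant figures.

6.81

Mercator areal scale is sec²φ.
At 71.7°: sec²(71.7°) = 1/0.3140² = 10.14.
At 35°: sec²(35°) = 1/0.8192² = 1.490.
Ratio = 10.14/1.490 = cos²(35°)/cos²(71.7°) ≈ 6.81.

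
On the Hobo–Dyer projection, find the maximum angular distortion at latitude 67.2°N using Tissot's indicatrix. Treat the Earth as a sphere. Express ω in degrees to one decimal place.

75.9°

The Hobo–Dyer projection is cylindrical equal-area with φ₀ = 37.5°. Cylindrical equal-area (φ₀ = 37.5°): h = cos φ / cos 37.5° along meridians, k = cos 37.5° / cos φ along parallels; h·k = 1.
At 67.2°: h = 0.4885, k = 2.047; principal scales a = 2.047, b = 0.4885.
sin(ω/2) = (a − b)/(a + b) = 1.559/2.536 = 0.6147, so ω = 2 arcsin(0.6147) ≈ 75.9°.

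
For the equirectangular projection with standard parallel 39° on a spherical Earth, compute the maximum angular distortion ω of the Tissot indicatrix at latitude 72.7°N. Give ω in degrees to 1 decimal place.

With standard parallel φ₀ = 39°, the equirectangular projection gives x = Rλ cos φ₀, y = Rφ, so h = 1 and k = cos 39° / cos φ.
At 72.7°: h = 1.000, k = 2.613; principal scales a = 2.613, b = 1.000.
sin(ω/2) = (a − b)/(a + b) = 1.613/3.613 = 0.4465, so ω = 2 arcsin(0.4465) ≈ 53.0°.

53.0°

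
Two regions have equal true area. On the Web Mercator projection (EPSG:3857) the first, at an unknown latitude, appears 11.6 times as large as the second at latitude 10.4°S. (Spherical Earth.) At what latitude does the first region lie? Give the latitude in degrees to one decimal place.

For equal true areas on Mercator, apparent areas scale as sec²φ, so the ratio is cos²φ₂ / cos²φ₁.
cos²φ₂ / cos²φ₁ = 11.6  ⇒  cos φ₁ = cos 10.4° / √11.6 = 0.9836/3.406 = 0.2888.
φ₁ = arccos(0.2888) ≈ 73.2°.

73.2°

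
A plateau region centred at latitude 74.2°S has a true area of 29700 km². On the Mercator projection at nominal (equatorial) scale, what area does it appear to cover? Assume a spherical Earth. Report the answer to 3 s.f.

The Mercator projection is conformal; its linear scale factor is the same in every direction and equals sec φ = 1/cos φ.
Areal scale = k² = sec²φ = 1/cos²(74.2°) = 1/0.2723² = 13.49.
Apparent area = 29700 × 13.49 ≈ 401000 km².

401000 km²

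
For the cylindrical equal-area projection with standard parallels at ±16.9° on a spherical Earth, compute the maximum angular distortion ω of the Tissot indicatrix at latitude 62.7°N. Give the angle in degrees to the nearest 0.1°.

77.6°

For cylindrical equal-area with standard parallel φ₀, h = cos φ / cos φ₀ and k = cos φ₀ / cos φ, so h·k = 1.
At 62.7°: h = 0.4794, k = 2.086; principal scales a = 2.086, b = 0.4794.
sin(ω/2) = (a − b)/(a + b) = 1.607/2.566 = 0.6263, so ω = 2 arcsin(0.6263) ≈ 77.6°.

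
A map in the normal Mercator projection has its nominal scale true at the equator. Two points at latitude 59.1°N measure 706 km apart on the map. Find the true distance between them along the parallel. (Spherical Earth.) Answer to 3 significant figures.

The Mercator projection is conformal; its linear scale factor is the same in every direction and equals sec φ = 1/cos φ.
Along the parallel at 59.1°, map distances are exaggerated by k = sec 59.1° = 1.947.
True distance = 706 / 1.947 = 706 × cos 59.1° ≈ 363 km.

363 km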